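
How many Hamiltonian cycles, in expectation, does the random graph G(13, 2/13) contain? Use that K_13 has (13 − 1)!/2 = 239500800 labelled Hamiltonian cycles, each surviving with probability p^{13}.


K_13 has (13 − 1)!/2 = 239500800 labelled Hamiltonian cycles.
For each such Hamiltonian cycle H, let X_H = 1 if all 13 edges of H are present in G. Then P[X_H = 1] = p^{13} = (2/13)^{13} = 8192/302875106592253.
By linearity of expectation: E[X] = Σ_H E[X_H] = 239500800 · p^{13} = 239500800 · 8192/302875106592253 = 1961990553600/302875106592253.
Numerically: E[X] ≈ 0.00647789.

E[X] = 239500800 · (2/13)^{13} = 1961990553600/302875106592253 ≈ 0.00647789.


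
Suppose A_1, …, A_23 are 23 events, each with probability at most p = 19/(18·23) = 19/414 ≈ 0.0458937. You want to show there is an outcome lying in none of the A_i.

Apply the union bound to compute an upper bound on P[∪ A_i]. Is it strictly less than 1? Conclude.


Union bound: P[∪_{i=1}^{23} A_i] ≤ Σ_i P[A_i] ≤ 23·p = 23·(19/414) = 19/18.
Numerically: 19/18 ≈ 1.0555556.
Is 19/18 < 1? NO.
Since the bound 19/18 is ≥ 1, the union bound is uninformative here; it does NOT by itself certify existence.

23·p = 19/18 ≈ 1.0555556; existence NOT certified by the union bound.


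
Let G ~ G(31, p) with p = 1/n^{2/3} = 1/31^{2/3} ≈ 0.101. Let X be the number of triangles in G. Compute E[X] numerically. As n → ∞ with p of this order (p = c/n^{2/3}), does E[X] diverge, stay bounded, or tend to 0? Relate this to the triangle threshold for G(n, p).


Number of potential triangles: C(31, 3) = 4495.
Each occurs with probability p³ ≈ (0.101)³ ≈ 1.04058e-03.
By linearity: E[X] = C(31, 3)·p³ ≈ 4495 · 1.04058e-03 ≈ 4.677.
Since α = 2/3 < 1, p = c/n^{2/3} ≫ 1/n is above the triangle threshold p ~ 1/n. Asymptotically E[X] ~ (c³/6)·n^{3(1−α)} = (1³/6)·n^{1} → ∞; triangles are abundant w.h.p.

E[X] ≈ 4.677; in regime p = Θ(1/n^{2/3}) E[X] diverges (above the triangle threshold p ~ 1/n).


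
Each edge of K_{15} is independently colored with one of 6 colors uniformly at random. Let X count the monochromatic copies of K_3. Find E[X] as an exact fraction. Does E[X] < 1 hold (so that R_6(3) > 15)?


E[X] = C(15, 3) · 6^{1 − 3} = 455 · 6^{−2} = 455/36.
As a reduced fraction: E[X] = 455/36 ≈ 12.63889.
Is E[X] < 1? NO.
Since E[X] ≥ 1, the first-moment bound is inconclusive at n = 15; it does NOT by itself certify R_6(3) > 15.

E[X] = 455/36 ≈ 12.63889; E[X] ≥ 1; first-moment method inconclusive here.


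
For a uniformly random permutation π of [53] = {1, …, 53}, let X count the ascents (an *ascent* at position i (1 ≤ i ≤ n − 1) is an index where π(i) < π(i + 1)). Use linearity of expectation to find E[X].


Write X = Σ X_I over i = 1, …, 52, with X_I the indicator of one ascent.
There are 52 indicators.
For each fixed i, the pair (π(i), π(i+1)) is a uniformly random ordered pair of distinct values from {1, …, 53}; by symmetry P[π(i) < π(i+1)] = 1/2.
By linearity: E[X] = 52 · (1/2) = (53 − 1) · (1/2) = 26 ≈ 26.000000.

E[X] = 26 = 26.000000.


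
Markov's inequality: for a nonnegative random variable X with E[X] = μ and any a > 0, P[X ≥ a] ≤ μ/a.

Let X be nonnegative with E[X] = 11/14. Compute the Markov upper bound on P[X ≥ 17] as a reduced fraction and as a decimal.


μ = E[X] = 11/14, a = 17.
Markov: P[X ≥ 17] ≤ μ/a = (11/14)/17 = 11/238.
Numerically: ≈ 0.046.
(Since a = 17 > μ = 0.786, the bound 11/238 is < 1 and informative.)

P[X ≥ 17] ≤ 11/238 ≈ 0.046.


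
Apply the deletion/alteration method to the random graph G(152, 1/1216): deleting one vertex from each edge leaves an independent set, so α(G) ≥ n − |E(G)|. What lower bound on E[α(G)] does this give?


E[|E(G)|] = C(152, 2)·p = 11476 · (1/1216) = 151/16.
E[α(G)] ≥ n − E[|E(G)|] = 152 − 151/16 = 2281/16.
Numerically: ≈ 142.562.
(This is only a lower bound; the true E[α(G)] may be larger.)

E[α(G)] ≥ 2281/16 ≈ 142.562.


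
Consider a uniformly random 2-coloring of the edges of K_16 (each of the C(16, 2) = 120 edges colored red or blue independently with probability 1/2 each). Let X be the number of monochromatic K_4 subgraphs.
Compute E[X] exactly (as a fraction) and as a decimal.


Let X = Σ_S X_S over the C(16, 4) = 1820 subsets S of size 4, where X_S = 1 if the K_4 on S is monochromatic.
For a fixed S, the K_4 on S has C(4, 2) = 6 edges. P[all 6 edges red] = (1/2)^6, and likewise for blue, so P[monochromatic] = 2·(1/2)^6 = 2^{1 − 6} = 1/32.
By linearity of expectation: E[X] = C(16, 4) · 2^{1 − 6} = 1820 · 1/32 = 455/8.
Numerically: E[X] ≈ 56.875000.

E[X] = C(16,4)·2^(1−C(4,2)) = 455/8 ≈ 56.875000.


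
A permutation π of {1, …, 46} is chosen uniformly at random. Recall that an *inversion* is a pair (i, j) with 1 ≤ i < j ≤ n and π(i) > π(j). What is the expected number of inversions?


Write X = Σ X_I over the C(46, 2) = 1035 pairs i < j, with X_I the indicator of one inversion.
There are 1035 indicators.
For each fixed pair i < j, the values π(i) and π(j) are two distinct elements of {1, …, 46} in uniformly random order; by symmetry P[π(i) > π(j)] = 1/2.
By linearity: E[X] = 1035 · (1/2) = C(46, 2) · (1/2) = 1035/2 = 1035/2 ≈ 517.500.

E[X] = 1035/2 = 517.500.


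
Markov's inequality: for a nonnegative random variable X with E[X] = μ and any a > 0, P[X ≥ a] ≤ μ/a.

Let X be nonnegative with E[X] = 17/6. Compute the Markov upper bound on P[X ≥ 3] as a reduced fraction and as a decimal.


μ = E[X] = 17/6, a = 3.
Markov: P[X ≥ 3] ≤ μ/a = (17/6)/3 = 17/18.
Numerically: ≈ 0.944.
(Since a = 3 > μ = 2.833, the bound 17/18 is < 1 and informative.)

P[X ≥ 3] ≤ 17/18 ≈ 0.944.


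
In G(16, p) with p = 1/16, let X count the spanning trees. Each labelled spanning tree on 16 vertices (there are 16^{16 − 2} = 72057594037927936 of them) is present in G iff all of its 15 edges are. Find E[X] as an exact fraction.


K_16 has 16^{16 − 2} = 72057594037927936 labelled spanning trees.
For each such spanning tree H, let X_H = 1 if all 15 edges of H are present in G. Then P[X_H = 1] = p^{15} = (1/16)^{15} = 1/1152921504606846976.
By linearity of expectation: E[X] = Σ_H E[X_H] = 72057594037927936 · p^{15} = 72057594037927936 · 1/1152921504606846976 = 1/16.
Numerically: E[X] ≈ 0.0625.

E[X] = 72057594037927936 · (1/16)^{15} = 1/16 ≈ 0.0625.


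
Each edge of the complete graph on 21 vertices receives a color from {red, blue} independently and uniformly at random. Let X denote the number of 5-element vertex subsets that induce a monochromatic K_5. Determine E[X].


Let X = Σ_S X_S over the C(21, 5) = 20349 subsets S of size 5, where X_S = 1 if the K_5 on S is monochromatic.
For a fixed S, the K_5 on S has C(5, 2) = 10 edges. P[all 10 edges red] = (1/2)^10, and likewise for blue, so P[monochromatic] = 2·(1/2)^10 = 2^{1 − 10} = 1/512.
By linearity of expectation: E[X] = C(21, 5) · 2^{1 − 10} = 20349 · 1/512 = 20349/512.
Numerically: E[X] ≈ 39.744.

E[X] = C(21,5)·2^(1−C(5,2)) = 20349/512 ≈ 39.744.


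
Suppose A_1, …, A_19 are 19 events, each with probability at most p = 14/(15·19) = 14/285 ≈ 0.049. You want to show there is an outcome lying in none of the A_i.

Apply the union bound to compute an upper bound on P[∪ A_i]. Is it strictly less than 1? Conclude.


Union bound: P[∪_{i=1}^{19} A_i] ≤ Σ_i P[A_i] ≤ 19·p = 19·(14/285) = 14/15.
Numerically: 14/15 ≈ 0.933.
Is 14/15 < 1? YES.
Since P[∪ A_i] ≤ 14/15 < 1, the complement has P[∩ A_i^c] ≥ 1 − 14/15 = 1/15 > 0, so some outcome avoids every A_i.

19·p = 14/15 ≈ 0.933; existence CERTIFIED by the union bound.


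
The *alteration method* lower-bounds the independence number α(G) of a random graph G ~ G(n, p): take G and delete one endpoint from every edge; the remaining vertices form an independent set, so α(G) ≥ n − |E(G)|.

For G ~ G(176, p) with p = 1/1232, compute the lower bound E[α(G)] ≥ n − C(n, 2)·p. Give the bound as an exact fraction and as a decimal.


E[|E(G)|] = C(176, 2)·p = 15400 · (1/1232) = 25/2.
E[α(G)] ≥ n − E[|E(G)|] = 176 − 25/2 = 327/2.
Numerically: ≈ 163.50000.
(This is only a lower bound; the true E[α(G)] may be larger.)

E[α(G)] ≥ 327/2 ≈ 163.50000.


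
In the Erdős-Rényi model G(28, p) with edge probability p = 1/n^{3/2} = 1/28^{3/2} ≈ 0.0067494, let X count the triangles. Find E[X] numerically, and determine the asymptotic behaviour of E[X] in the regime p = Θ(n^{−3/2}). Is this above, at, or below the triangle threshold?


Number of potential triangles: C(28, 3) = 3276.
Each occurs with probability p³ ≈ (0.0067494)³ ≈ 3.0746017e-07.
By linearity: E[X] = C(28, 3)·p³ ≈ 3276 · 3.0746017e-07 ≈ 0.00101.
Since α = 3/2 > 1, p = c/n^{3/2} = o(1/n) is below the triangle threshold p ~ 1/n. Asymptotically E[X] ~ (c³/6)·n^{3(1−α)} = (1³/6)·n^{-1.5} → 0, so by Markov's inequality G has no triangles w.h.p.

E[X] ≈ 0.00101; in regime p = Θ(1/n^{3/2}) E[X] tends to 0 (below the triangle threshold p ~ 1/n).


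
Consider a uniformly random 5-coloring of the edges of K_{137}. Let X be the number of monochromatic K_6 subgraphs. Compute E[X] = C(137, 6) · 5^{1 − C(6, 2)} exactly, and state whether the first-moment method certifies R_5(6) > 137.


E[X] = C(137, 6) · 5^{1 − 15} = 8218472724 · 5^{−14} = 8218472724/6103515625.
As a reduced fraction: E[X] = 8218472724/6103515625 ≈ 1.346515.
Is E[X] < 1? NO.
Since E[X] ≥ 1, the first-moment bound is inconclusive at n = 137; it does NOT by itself certify R_5(6) > 137.

E[X] = 8218472724/6103515625 ≈ 1.346515; E[X] ≥ 1; first-moment method inconclusive here.


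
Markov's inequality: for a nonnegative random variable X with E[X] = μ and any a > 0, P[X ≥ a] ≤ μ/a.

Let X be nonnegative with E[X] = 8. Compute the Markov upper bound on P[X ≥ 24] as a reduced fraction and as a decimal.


μ = E[X] = 8, a = 24.
Markov: P[X ≥ 24] ≤ μ/a = (8)/24 = 1/3.
Numerically: ≈ 0.333333.
(Since a = 24 > μ = 8.000000, the bound 1/3 is < 1 and informative.)

P[X ≥ 24] ≤ 1/3 ≈ 0.333333.


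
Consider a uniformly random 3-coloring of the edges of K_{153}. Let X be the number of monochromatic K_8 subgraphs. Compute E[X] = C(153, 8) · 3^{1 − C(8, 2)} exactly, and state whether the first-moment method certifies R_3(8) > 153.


E[X] = C(153, 8) · 3^{1 − 28} = 6183023199255 · 3^{−27} = 6183023199255/7625597484987.
As a reduced fraction: E[X] = 687002577695/847288609443 ≈ 0.810825.
Is E[X] < 1? YES.
Since E[X] < 1, there exists a 3-coloring of K_{153} with no monochromatic K_8; hence R_3(8) > 153.

E[X] = 687002577695/847288609443 ≈ 0.810825; E[X] < 1, so R_3(8) > 153.


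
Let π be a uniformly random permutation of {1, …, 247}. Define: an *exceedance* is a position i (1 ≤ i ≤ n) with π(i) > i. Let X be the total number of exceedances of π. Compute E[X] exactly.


Write X = Σ_{i=1}^{247} X_i, where X_i = 1_{π(i) > i}.
For each fixed i, π(i) is uniform over {1, …, 247} (marginal of a uniform permutation), so P[π(i) > i] = (n − i)/n. Summing: Σ_{i=1}^{247} (n − i)/n = (0 + 1 + … + 246)/247 = 247(247 − 1)/(2·247) = (247 − 1)/2.
Hence E[X] = Σ_{i=1}^{247} (247 − i)/247 = 123 ≈ 123.0000.

E[X] = 123 = 123.0000.


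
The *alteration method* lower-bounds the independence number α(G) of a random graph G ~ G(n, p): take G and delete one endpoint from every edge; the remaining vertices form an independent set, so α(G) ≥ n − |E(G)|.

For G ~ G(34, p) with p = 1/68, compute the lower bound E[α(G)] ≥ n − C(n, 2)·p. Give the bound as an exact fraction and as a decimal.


E[|E(G)|] = C(34, 2)·p = 561 · (1/68) = 33/4.
E[α(G)] ≥ n − E[|E(G)|] = 34 − 33/4 = 103/4.
Numerically: ≈ 25.750000.
(This is only a lower bound; the true E[α(G)] may be larger.)

E[α(G)] ≥ 103/4 ≈ 25.750000.


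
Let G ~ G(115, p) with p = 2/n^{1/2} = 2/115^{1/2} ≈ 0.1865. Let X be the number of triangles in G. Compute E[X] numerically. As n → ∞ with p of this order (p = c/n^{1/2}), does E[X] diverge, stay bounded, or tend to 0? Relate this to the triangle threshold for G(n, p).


Number of potential triangles: C(115, 3) = 246905.
Each occurs with probability p³ ≈ (0.1865)³ ≈ 6.4869900e-03.
By linearity: E[X] = C(115, 3)·p³ ≈ 246905 · 6.4869900e-03 ≈ 1601.67026.
Since α = 1/2 < 1, p = c/n^{1/2} ≫ 1/n is above the triangle threshold p ~ 1/n. Asymptotically E[X] ~ (c³/6)·n^{3(1−α)} = (2³/6)·n^{1.5} → ∞; triangles are abundant w.h.p.

E[X] ≈ 1601.67026; in regime p = Θ(1/n^{1/2}) E[X] diverges (above the triangle threshold p ~ 1/n).


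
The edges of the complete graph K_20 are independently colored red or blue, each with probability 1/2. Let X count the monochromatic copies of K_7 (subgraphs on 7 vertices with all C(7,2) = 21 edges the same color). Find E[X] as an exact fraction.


Let X = Σ_S X_S over the C(20, 7) = 77520 subsets S of size 7, where X_S = 1 if the K_7 on S is monochromatic.
For a fixed S, the K_7 on S has C(7, 2) = 21 edges. P[all 21 edges red] = (1/2)^21, and likewise for blue, so P[monochromatic] = 2·(1/2)^21 = 2^{1 − 21} = 1/1048576.
Summing: E[X] = C(20, 7) · 2^{1 − 21} = 77520 · 1/1048576 = 4845/65536.
Numerically: E[X] ≈ 0.07393.

E[X] = C(20,7)·2^(1−C(7,2)) = 4845/65536 ≈ 0.07393.


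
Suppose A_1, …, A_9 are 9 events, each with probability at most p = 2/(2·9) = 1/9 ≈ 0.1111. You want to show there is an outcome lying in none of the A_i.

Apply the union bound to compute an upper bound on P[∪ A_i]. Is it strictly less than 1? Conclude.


Union bound: P[∪_{i=1}^{9} A_i] ≤ Σ_i P[A_i] ≤ 9·p = 9·(1/9) = 1.
Numerically: 1 ≈ 1.0000.
Is 1 < 1? NO.
Since the bound 1 is ≥ 1, the union bound is uninformative here; it does NOT by itself certify existence.

9·p = 1 ≈ 1.0000; existence NOT certified by the union bound.


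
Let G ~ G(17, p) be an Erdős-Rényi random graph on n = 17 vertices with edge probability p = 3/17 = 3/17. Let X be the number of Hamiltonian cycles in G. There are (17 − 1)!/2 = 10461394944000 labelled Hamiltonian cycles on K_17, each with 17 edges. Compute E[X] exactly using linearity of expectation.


K_17 has (17 − 1)!/2 = 10461394944000 labelled Hamiltonian cycles.
For each such Hamiltonian cycle H, let X_H = 1 if all 17 edges of H are present in G. Then P[X_H = 1] = p^{17} = (3/17)^{17} = 129140163/827240261886336764177.
By linearity of expectation: E[X] = Σ_H E[X_H] = 10461394944000 · p^{17} = 10461394944000 · 129140163/827240261886336764177 = 1350986248275535872000/827240261886336764177.
Numerically: E[X] ≈ 1.6331.

E[X] = 10461394944000 · (3/17)^{17} = 1350986248275535872000/827240261886336764177 ≈ 1.6331.


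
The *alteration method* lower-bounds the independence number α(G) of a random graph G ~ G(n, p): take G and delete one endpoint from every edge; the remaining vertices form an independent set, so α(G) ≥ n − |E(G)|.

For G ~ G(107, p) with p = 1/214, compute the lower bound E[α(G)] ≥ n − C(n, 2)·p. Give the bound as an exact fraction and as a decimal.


E[|E(G)|] = C(107, 2)·p = 5671 · (1/214) = 53/2.
E[α(G)] ≥ n − E[|E(G)|] = 107 − 53/2 = 161/2.
Numerically: ≈ 80.50000.
(This is only a lower bound; the true E[α(G)] may be larger.)

E[α(G)] ≥ 161/2 ≈ 80.50000.


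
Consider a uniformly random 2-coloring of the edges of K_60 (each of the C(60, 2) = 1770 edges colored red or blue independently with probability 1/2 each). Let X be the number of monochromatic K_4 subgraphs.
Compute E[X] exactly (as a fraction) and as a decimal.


Let X = Σ_S X_S over the C(60, 4) = 487635 subsets S of size 4, where X_S = 1 if the K_4 on S is monochromatic.
For a fixed S, the K_4 on S has C(4, 2) = 6 edges. P[all 6 edges red] = (1/2)^6, and likewise for blue, so P[monochromatic] = 2·(1/2)^6 = 2^{1 − 6} = 1/32.
By linearity of expectation: E[X] = C(60, 4) · 2^{1 − 6} = 487635 · 1/32 = 487635/32.
Numerically: E[X] ≈ 15238.593750.

E[X] = C(60,4)·2^(1−C(4,2)) = 487635/32 ≈ 15238.593750.


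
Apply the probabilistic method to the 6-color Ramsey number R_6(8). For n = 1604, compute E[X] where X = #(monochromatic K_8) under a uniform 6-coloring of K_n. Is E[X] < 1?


E[X] = C(1604, 8) · 6^{1 − 28} = 1067877273673000226280 · 6^{−27} = 1067877273673000226280/1023490369077469249536.
As a reduced fraction: E[X] = 44494886403041676095/42645432044894552064 ≈ 1.0433682.
Is E[X] < 1? NO.
Since E[X] ≥ 1, the first-moment bound is inconclusive at n = 1604; it does NOT by itself certify R_6(8) > 1604.

E[X] = 44494886403041676095/42645432044894552064 ≈ 1.0433682; E[X] ≥ 1; first-moment method inconclusive here.


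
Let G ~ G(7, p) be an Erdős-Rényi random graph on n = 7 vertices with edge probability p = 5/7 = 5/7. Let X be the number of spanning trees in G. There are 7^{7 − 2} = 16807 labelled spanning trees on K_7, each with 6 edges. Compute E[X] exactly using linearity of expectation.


K_7 has 7^{7 − 2} = 16807 labelled spanning trees.
For each such spanning tree H, let X_H = 1 if all 6 edges of H are present in G. Then P[X_H = 1] = p^{6} = (5/7)^{6} = 15625/117649.
By linearity of expectation: E[X] = Σ_H E[X_H] = 16807 · p^{6} = 16807 · 15625/117649 = 15625/7.
Numerically: E[X] ≈ 2232.1.

E[X] = 16807 · (5/7)^{6} = 15625/7 ≈ 2232.1.


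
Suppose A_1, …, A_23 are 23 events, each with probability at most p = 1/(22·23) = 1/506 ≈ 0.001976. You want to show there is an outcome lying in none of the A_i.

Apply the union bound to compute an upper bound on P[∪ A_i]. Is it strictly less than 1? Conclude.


Union bound: P[∪_{i=1}^{23} A_i] ≤ Σ_i P[A_i] ≤ 23·p = 23·(1/506) = 1/22.
Numerically: 1/22 ≈ 0.045455.
Is 1/22 < 1? YES.
Since P[∪ A_i] ≤ 1/22 < 1, the complement has P[∩ A_i^c] ≥ 1 − 1/22 = 21/22 > 0, so some outcome avoids every A_i.

23·p = 1/22 ≈ 0.045455; existence CERTIFIED by the union bound.


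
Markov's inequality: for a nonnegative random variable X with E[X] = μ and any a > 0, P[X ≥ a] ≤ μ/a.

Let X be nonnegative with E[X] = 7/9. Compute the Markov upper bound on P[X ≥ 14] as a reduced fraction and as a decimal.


μ = E[X] = 7/9, a = 14.
Markov: P[X ≥ 14] ≤ μ/a = (7/9)/14 = 1/18.
Numerically: ≈ 0.05556.
(Since a = 14 > μ = 0.77778, the bound 1/18 is < 1 and informative.)

P[X ≥ 14] ≤ 1/18 ≈ 0.05556.


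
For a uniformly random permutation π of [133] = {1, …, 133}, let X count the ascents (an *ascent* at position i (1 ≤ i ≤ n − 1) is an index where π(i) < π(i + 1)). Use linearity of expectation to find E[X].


Write X = Σ X_I over i = 1, …, 132, with X_I the indicator of one ascent.
There are 132 indicators.
For each fixed i, the pair (π(i), π(i+1)) is a uniformly random ordered pair of distinct values from {1, …, 133}; by symmetry P[π(i) < π(i+1)] = 1/2.
By linearity: E[X] = 132 · (1/2) = (133 − 1) · (1/2) = 66 ≈ 66.000000.

E[X] = 66 = 66.000000.


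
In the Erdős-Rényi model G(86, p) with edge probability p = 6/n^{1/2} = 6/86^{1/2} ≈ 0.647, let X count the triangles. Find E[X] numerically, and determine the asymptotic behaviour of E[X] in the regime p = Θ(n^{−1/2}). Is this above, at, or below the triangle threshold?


Number of potential triangles: C(86, 3) = 102340.
Each occurs with probability p³ ≈ (0.647)³ ≈ 2.70836e-01.
By linearity: E[X] = C(86, 3)·p³ ≈ 102340 · 2.70836e-01 ≈ 27717.336.
Since α = 1/2 < 1, p = c/n^{1/2} ≫ 1/n is above the triangle threshold p ~ 1/n. Asymptotically E[X] ~ (c³/6)·n^{3(1−α)} = (6³/6)·n^{1.5} → ∞; triangles are abundant w.h.p.

E[X] ≈ 27717.336; in regime p = Θ(1/n^{1/2}) E[X] diverges (above the triangle threshold p ~ 1/n).


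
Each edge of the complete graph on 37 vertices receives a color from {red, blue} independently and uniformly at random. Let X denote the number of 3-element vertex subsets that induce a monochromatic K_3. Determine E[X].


Let X = Σ_S X_S over the C(37, 3) = 7770 subsets S of size 3, where X_S = 1 if the K_3 on S is monochromatic.
For a fixed S, the K_3 on S has C(3, 2) = 3 edges. P[all 3 edges red] = (1/2)^3, and likewise for blue, so P[monochromatic] = 2·(1/2)^3 = 2^{1 − 3} = 1/4.
By linearity of expectation: E[X] = C(37, 3) · 2^{1 − 3} = 7770 · 1/4 = 3885/2.
Numerically: E[X] ≈ 1942.500000.

E[X] = C(37,3)·2^(1−C(3,2)) = 3885/2 ≈ 1942.500000.


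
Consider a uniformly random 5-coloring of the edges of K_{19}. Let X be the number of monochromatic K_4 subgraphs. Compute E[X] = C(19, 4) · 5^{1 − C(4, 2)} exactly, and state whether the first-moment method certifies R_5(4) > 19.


E[X] = C(19, 4) · 5^{1 − 6} = 3876 · 5^{−5} = 3876/3125.
As a reduced fraction: E[X] = 3876/3125 ≈ 1.2403200.
Is E[X] < 1? NO.
Since E[X] ≥ 1, the first-moment bound is inconclusive at n = 19; it does NOT by itself certify R_5(4) > 19.

E[X] = 3876/3125 ≈ 1.2403200; E[X] ≥ 1; first-moment method inconclusive here.


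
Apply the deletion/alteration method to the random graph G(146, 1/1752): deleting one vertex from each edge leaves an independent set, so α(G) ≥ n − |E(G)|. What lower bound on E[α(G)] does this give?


E[|E(G)|] = C(146, 2)·p = 10585 · (1/1752) = 145/24.
E[α(G)] ≥ n − E[|E(G)|] = 146 − 145/24 = 3359/24.
Numerically: ≈ 139.95833.
(This is only a lower bound; the true E[α(G)] may be larger.)

E[α(G)] ≥ 3359/24 ≈ 139.95833.


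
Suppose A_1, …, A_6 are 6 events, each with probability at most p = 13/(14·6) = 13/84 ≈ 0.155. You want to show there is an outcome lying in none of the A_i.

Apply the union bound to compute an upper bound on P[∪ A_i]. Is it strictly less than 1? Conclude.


Union bound: P[∪_{i=1}^{6} A_i] ≤ Σ_i P[A_i] ≤ 6·p = 6·(13/84) = 13/14.
Numerically: 13/14 ≈ 0.929.
Is 13/14 < 1? YES.
Since P[∪ A_i] ≤ 13/14 < 1, the complement has P[∩ A_i^c] ≥ 1 − 13/14 = 1/14 > 0, so some outcome avoids every A_i.

6·p = 13/14 ≈ 0.929; existence CERTIFIED by the union bound.


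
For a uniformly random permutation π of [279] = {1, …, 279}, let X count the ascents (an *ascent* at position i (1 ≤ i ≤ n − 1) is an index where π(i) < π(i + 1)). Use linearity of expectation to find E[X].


Write X = Σ X_I over i = 1, …, 278, with X_I the indicator of one ascent.
There are 278 indicators.
For each fixed i, the pair (π(i), π(i+1)) is a uniformly random ordered pair of distinct values from {1, …, 279}; by symmetry P[π(i) < π(i+1)] = 1/2.
By linearity: E[X] = 278 · (1/2) = (279 − 1) · (1/2) = 139 ≈ 139.000.

E[X] = 139 = 139.000.


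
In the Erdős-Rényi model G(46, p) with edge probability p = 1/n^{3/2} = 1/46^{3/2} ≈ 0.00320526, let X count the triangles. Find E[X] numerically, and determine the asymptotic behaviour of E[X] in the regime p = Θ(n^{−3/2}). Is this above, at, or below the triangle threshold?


Number of potential triangles: C(46, 3) = 15180.
Each occurs with probability p³ ≈ (0.00320526)³ ≈ 3.29298504e-08.
By linearity: E[X] = C(46, 3)·p³ ≈ 15180 · 3.29298504e-08 ≈ 0.000500.
Since α = 3/2 > 1, p = c/n^{3/2} = o(1/n) is below the triangle threshold p ~ 1/n. Asymptotically E[X] ~ (c³/6)·n^{3(1−α)} = (1³/6)·n^{-1.5} → 0, so by Markov's inequality G has no triangles w.h.p.

E[X] ≈ 0.000500; in regime p = Θ(1/n^{3/2}) E[X] tends to 0 (below the triangle threshold p ~ 1/n).


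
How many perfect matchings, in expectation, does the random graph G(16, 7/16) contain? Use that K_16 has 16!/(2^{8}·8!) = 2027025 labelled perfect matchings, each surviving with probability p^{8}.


K_16 has 16!/(2^{8}·8!) = 2027025 labelled perfect matchings.
For each such perfect matching H, let X_H = 1 if all 8 edges of H are present in G. Then P[X_H = 1] = p^{8} = (7/16)^{8} = 5764801/4294967296.
Summing the indicators: E[X] = Σ_H E[X_H] = 2027025 · p^{8} = 2027025 · 5764801/4294967296 = 11685395747025/4294967296.
Numerically: E[X] ≈ 2720.7.

E[X] = 2027025 · (7/16)^{8} = 11685395747025/4294967296 ≈ 2720.7.


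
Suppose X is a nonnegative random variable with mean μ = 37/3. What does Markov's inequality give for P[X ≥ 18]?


μ = E[X] = 37/3, a = 18.
Markov: P[X ≥ 18] ≤ μ/a = (37/3)/18 = 37/54.
Numerically: ≈ 0.685185.
(Since a = 18 > μ = 12.333333, the bound 37/54 is < 1 and informative.)

P[X ≥ 18] ≤ 37/54 ≈ 0.685185.


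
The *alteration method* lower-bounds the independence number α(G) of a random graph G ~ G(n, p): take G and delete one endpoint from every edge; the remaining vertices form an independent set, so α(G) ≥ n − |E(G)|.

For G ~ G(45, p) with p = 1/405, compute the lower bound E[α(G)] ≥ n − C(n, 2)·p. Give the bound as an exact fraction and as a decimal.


E[|E(G)|] = C(45, 2)·p = 990 · (1/405) = 22/9.
E[α(G)] ≥ n − E[|E(G)|] = 45 − 22/9 = 383/9.
Numerically: ≈ 42.5556.
(This is only a lower bound; the true E[α(G)] may be larger.)

E[α(G)] ≥ 383/9 ≈ 42.5556.


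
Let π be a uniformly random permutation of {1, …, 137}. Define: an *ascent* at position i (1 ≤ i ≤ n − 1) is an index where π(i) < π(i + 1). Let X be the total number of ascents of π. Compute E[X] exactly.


Write X = Σ X_I over i = 1, …, 136, with X_I the indicator of one ascent.
There are 136 indicators.
For each fixed i, the pair (π(i), π(i+1)) is a uniformly random ordered pair of distinct values from {1, …, 137}; by symmetry P[π(i) < π(i+1)] = 1/2.
By linearity: E[X] = 136 · (1/2) = (137 − 1) · (1/2) = 68 ≈ 68.0000.

E[X] = 68 = 68.0000.


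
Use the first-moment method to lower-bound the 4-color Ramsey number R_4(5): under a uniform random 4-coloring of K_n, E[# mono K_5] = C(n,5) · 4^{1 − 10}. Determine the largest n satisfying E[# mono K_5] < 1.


We need C(n, 5) · 4^{1 − 10} < 1, i.e. C(n, 5) < 4^{10 − 1} = 262144.
Check values of n near the boundary:
  n = 29: C(29, 5) = 118755; 118755 < 262144? YES
  n = 30: C(30, 5) = 142506; 142506 < 262144? YES
  n = 31: C(31, 5) = 169911; 169911 < 262144? YES
  n = 32: C(32, 5) = 201376; 201376 < 262144? YES
  n = 33: C(33, 5) = 237336; 237336 < 262144? YES
  n = 34: C(34, 5) = 278256; 278256 < 262144? NO
  n = 35: C(35, 5) = 324632; 324632 < 262144? NO
  n = 36: C(36, 5) = 376992; 376992 < 262144? NO
The largest n with C(n, 5) < 262144 is n = 33 (where E[X] = 29667/32768 ≈ 0.9053650). Hence R_4(5) > 33, i.e. R_4(5) ≥ 34.

Largest n = 33; hence R_4(5) > 33.


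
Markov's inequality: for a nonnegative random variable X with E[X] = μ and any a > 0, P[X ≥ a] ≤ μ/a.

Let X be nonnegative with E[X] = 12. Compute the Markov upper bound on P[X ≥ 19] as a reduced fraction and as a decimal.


μ = E[X] = 12, a = 19.
Markov: P[X ≥ 19] ≤ μ/a = (12)/19 = 12/19.
Numerically: ≈ 0.6316.
(Since a = 19 > μ = 12.0000, the bound 12/19 is < 1 and informative.)

P[X ≥ 19] ≤ 12/19 ≈ 0.6316.


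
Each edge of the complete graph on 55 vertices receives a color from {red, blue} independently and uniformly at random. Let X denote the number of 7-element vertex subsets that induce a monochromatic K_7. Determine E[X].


Let X = Σ_S X_S over the C(55, 7) = 202927725 subsets S of size 7, where X_S = 1 if the K_7 on S is monochromatic.
For a fixed S, the K_7 on S has C(7, 2) = 21 edges. P[all 21 edges red] = (1/2)^21, and likewise for blue, so P[monochromatic] = 2·(1/2)^21 = 2^{1 − 21} = 1/1048576.
By linearity of expectation: E[X] = C(55, 7) · 2^{1 − 21} = 202927725 · 1/1048576 = 202927725/1048576.
Numerically: E[X] ≈ 193.527.

E[X] = C(55,7)·2^(1−C(7,2)) = 202927725/1048576 ≈ 193.527.


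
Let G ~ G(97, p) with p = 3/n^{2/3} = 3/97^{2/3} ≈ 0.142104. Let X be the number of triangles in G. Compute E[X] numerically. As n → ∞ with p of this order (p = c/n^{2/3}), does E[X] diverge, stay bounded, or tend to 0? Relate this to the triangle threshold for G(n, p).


Number of potential triangles: C(97, 3) = 147440.
Each occurs with probability p³ ≈ (0.142104)³ ≈ 2.86959294e-03.
By linearity: E[X] = C(97, 3)·p³ ≈ 147440 · 2.86959294e-03 ≈ 423.092784.
Since α = 2/3 < 1, p = c/n^{2/3} ≫ 1/n is above the triangle threshold p ~ 1/n. Asymptotically E[X] ~ (c³/6)·n^{3(1−α)} = (3³/6)·n^{1} → ∞; triangles are abundant w.h.p.

E[X] ≈ 423.092784; in regime p = Θ(1/n^{2/3}) E[X] diverges (above the triangle threshold p ~ 1/n).


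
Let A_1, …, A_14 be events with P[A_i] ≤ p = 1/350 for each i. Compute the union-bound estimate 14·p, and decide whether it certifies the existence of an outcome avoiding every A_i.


Union bound: P[∪_{i=1}^{14} A_i] ≤ Σ_i P[A_i] ≤ 14·p = 14·(1/350) = 1/25.
Numerically: 1/25 ≈ 0.04000.
Is 1/25 < 1? YES.
Since P[∪ A_i] ≤ 1/25 < 1, the complement has P[∩ A_i^c] ≥ 1 − 1/25 = 24/25 > 0, so some outcome avoids every A_i.

14·p = 1/25 ≈ 0.04000; existence CERTIFIED by the union bound.


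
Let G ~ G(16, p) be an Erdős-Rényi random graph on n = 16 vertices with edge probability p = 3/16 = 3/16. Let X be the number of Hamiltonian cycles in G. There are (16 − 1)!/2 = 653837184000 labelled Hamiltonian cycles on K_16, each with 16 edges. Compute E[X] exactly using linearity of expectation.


K_16 has (16 − 1)!/2 = 653837184000 labelled Hamiltonian cycles.
For each such Hamiltonian cycle H, let X_H = 1 if all 16 edges of H are present in G. Then P[X_H = 1] = p^{16} = (3/16)^{16} = 43046721/18446744073709551616.
By linearity: E[X] = Σ_H E[X_H] = 653837184000 · p^{16} = 653837184000 · 43046721/18446744073709551616 = 27485885585032875/18014398509481984.
Numerically: E[X] ≈ 1.526.

E[X] = 653837184000 · (3/16)^{16} = 27485885585032875/18014398509481984 ≈ 1.526.


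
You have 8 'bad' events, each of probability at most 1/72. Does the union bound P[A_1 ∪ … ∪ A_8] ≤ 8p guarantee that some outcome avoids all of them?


Union bound: P[∪_{i=1}^{8} A_i] ≤ Σ_i P[A_i] ≤ 8·p = 8·(1/72) = 1/9.
Numerically: 1/9 ≈ 0.111.
Is 1/9 < 1? YES.
Since P[∪ A_i] ≤ 1/9 < 1, the complement has P[∩ A_i^c] ≥ 1 − 1/9 = 8/9 > 0, so some outcome avoids every A_i.

8·p = 1/9 ≈ 0.111; existence CERTIFIED by the union bound.


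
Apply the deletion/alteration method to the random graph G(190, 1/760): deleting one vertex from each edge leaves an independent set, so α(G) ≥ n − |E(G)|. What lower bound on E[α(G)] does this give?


E[|E(G)|] = C(190, 2)·p = 17955 · (1/760) = 189/8.
E[α(G)] ≥ n − E[|E(G)|] = 190 − 189/8 = 1331/8.
Numerically: ≈ 166.375.
(This is only a lower bound; the true E[α(G)] may be larger.)

E[α(G)] ≥ 1331/8 ≈ 166.375.


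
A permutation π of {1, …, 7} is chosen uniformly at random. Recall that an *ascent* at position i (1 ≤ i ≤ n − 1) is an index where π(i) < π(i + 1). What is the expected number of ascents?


Write X = Σ X_I over i = 1, …, 6, with X_I the indicator of one ascent.
There are 6 indicators.
For each fixed i, the pair (π(i), π(i+1)) is a uniformly random ordered pair of distinct values from {1, …, 7}; by symmetry P[π(i) < π(i+1)] = 1/2.
By linearity: E[X] = 6 · (1/2) = (7 − 1) · (1/2) = 3 ≈ 3.000.

E[X] = 3 = 3.000.


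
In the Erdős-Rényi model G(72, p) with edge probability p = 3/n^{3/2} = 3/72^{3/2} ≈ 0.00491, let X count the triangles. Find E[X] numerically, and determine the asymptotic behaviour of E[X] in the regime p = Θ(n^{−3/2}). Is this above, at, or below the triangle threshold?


Number of potential triangles: C(72, 3) = 59640.
Each occurs with probability p³ ≈ (0.00491)³ ≈ 1.18404e-07.
By linearity: E[X] = C(72, 3)·p³ ≈ 59640 · 1.18404e-07 ≈ 0.007.
Since α = 3/2 > 1, p = c/n^{3/2} = o(1/n) is below the triangle threshold p ~ 1/n. Asymptotically E[X] ~ (c³/6)·n^{3(1−α)} = (3³/6)·n^{-1.5} → 0, so by Markov's inequality G has no triangles w.h.p.

E[X] ≈ 0.007; in regime p = Θ(1/n^{3/2}) E[X] tends to 0 (below the triangle threshold p ~ 1/n).


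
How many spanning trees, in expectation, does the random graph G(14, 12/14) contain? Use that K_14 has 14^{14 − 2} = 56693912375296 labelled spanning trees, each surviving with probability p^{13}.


K_14 has 14^{14 − 2} = 56693912375296 labelled spanning trees.
For each such spanning tree H, let X_H = 1 if all 13 edges of H are present in G. Then P[X_H = 1] = p^{13} = (6/7)^{13} = 13060694016/96889010407.
Summing the indicators: E[X] = Σ_H E[X_H] = 56693912375296 · p^{13} = 56693912375296 · 13060694016/96889010407 = 53496602689536/7.
Numerically: E[X] ≈ 7.642e+12.

E[X] = 56693912375296 · (6/7)^{13} = 53496602689536/7 ≈ 7.642e+12.


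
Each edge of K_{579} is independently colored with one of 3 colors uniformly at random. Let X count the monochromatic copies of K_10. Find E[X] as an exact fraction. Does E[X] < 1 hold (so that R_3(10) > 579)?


E[X] = C(579, 10) · 3^{1 − 45} = 1079152988140386124680 · 3^{−44} = 1079152988140386124680/984770902183611232881.
As a reduced fraction: E[X] = 359717662713462041560/328256967394537077627 ≈ 1.0958.
Is E[X] < 1? NO.
Since E[X] ≥ 1, the first-moment bound is inconclusive at n = 579; it does NOT by itself certify R_3(10) > 579.

E[X] = 359717662713462041560/328256967394537077627 ≈ 1.0958; E[X] ≥ 1; first-moment method inconclusive here.


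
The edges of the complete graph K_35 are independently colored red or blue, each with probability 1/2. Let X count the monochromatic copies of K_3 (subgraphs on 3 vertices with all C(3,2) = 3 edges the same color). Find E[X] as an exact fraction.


Let X = Σ_S X_S over the C(35, 3) = 6545 subsets S of size 3, where X_S = 1 if the K_3 on S is monochromatic.
For a fixed S, the K_3 on S has C(3, 2) = 3 edges. P[all 3 edges red] = (1/2)^3, and likewise for blue, so P[monochromatic] = 2·(1/2)^3 = 2^{1 − 3} = 1/4.
By linearity of expectation: E[X] = C(35, 3) · 2^{1 − 3} = 6545 · 1/4 = 6545/4.
Numerically: E[X] ≈ 1636.250000.

E[X] = C(35,3)·2^(1−C(3,2)) = 6545/4 ≈ 1636.250000.


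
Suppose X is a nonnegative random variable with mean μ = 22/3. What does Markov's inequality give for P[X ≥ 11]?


μ = E[X] = 22/3, a = 11.
Markov: P[X ≥ 11] ≤ μ/a = (22/3)/11 = 2/3.
Numerically: ≈ 0.666667.
(Since a = 11 > μ = 7.333333, the bound 2/3 is < 1 and informative.)

P[X ≥ 11] ≤ 2/3 ≈ 0.666667.


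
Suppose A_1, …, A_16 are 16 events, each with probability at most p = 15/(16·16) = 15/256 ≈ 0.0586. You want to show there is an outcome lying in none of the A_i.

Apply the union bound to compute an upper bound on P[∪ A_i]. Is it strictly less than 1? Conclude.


Union bound: P[∪_{i=1}^{16} A_i] ≤ Σ_i P[A_i] ≤ 16·p = 16·(15/256) = 15/16.
Numerically: 15/16 ≈ 0.9375.
Is 15/16 < 1? YES.
Since P[∪ A_i] ≤ 15/16 < 1, the complement has P[∩ A_i^c] ≥ 1 − 15/16 = 1/16 > 0, so some outcome avoids every A_i.

16·p = 15/16 ≈ 0.9375; existence CERTIFIED by the union bound.


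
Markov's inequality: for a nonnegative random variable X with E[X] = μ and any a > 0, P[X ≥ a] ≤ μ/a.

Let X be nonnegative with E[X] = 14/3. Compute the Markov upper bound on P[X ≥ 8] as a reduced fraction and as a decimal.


μ = E[X] = 14/3, a = 8.
Markov: P[X ≥ 8] ≤ μ/a = (14/3)/8 = 7/12.
Numerically: ≈ 0.583.
(Since a = 8 > μ = 4.667, the bound 7/12 is < 1 and informative.)

P[X ≥ 8] ≤ 7/12 ≈ 0.583.


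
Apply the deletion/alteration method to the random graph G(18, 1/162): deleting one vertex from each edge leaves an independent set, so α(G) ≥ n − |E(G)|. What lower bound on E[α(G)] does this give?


E[|E(G)|] = C(18, 2)·p = 153 · (1/162) = 17/18.
E[α(G)] ≥ n − E[|E(G)|] = 18 − 17/18 = 307/18.
Numerically: ≈ 17.056.
(This is only a lower bound; the true E[α(G)] may be larger.)

E[α(G)] ≥ 307/18 ≈ 17.056.


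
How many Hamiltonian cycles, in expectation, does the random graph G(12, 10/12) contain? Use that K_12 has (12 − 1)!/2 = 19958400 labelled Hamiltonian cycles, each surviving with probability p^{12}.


K_12 has (12 − 1)!/2 = 19958400 labelled Hamiltonian cycles.
For each such Hamiltonian cycle H, let X_H = 1 if all 12 edges of H are present in G. Then P[X_H = 1] = p^{12} = (5/6)^{12} = 244140625/2176782336.
By linearity: E[X] = Σ_H E[X_H] = 19958400 · p^{12} = 19958400 · 244140625/2176782336 = 469970703125/209952.
Numerically: E[X] ≈ 2.23847e+06.

E[X] = 19958400 · (5/6)^{12} = 469970703125/209952 ≈ 2.23847e+06.


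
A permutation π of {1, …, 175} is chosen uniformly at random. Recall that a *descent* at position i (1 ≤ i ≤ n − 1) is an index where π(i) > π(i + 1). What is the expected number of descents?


Write X = Σ X_I over i = 1, …, 174, with X_I the indicator of one descent.
There are 174 indicators.
For each fixed i, the pair (π(i), π(i+1)) is a uniformly random ordered pair of distinct values from {1, …, 175}; by symmetry P[π(i) > π(i+1)] = 1/2.
By linearity: E[X] = 174 · (1/2) = (175 − 1) · (1/2) = 87 ≈ 87.00000.

E[X] = 87 = 87.00000.


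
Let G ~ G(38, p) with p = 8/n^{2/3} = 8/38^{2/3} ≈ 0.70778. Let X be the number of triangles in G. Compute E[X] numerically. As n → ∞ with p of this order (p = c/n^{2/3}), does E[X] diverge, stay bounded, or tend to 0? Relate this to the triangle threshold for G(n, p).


Number of potential triangles: C(38, 3) = 8436.
Each occurs with probability p³ ≈ (0.70778)³ ≈ 3.5457064e-01.
By linearity: E[X] = C(38, 3)·p³ ≈ 8436 · 3.5457064e-01 ≈ 2991.15789.
Since α = 2/3 < 1, p = c/n^{2/3} ≫ 1/n is above the triangle threshold p ~ 1/n. Asymptotically E[X] ~ (c³/6)·n^{3(1−α)} = (8³/6)·n^{1} → ∞; triangles are abundant w.h.p.

E[X] ≈ 2991.15789; in regime p = Θ(1/n^{2/3}) E[X] diverges (above the triangle threshold p ~ 1/n).


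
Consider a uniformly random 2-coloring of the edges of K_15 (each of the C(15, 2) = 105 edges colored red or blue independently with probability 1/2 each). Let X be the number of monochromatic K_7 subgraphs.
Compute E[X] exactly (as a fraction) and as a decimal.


Let X = Σ_S X_S over the C(15, 7) = 6435 subsets S of size 7, where X_S = 1 if the K_7 on S is monochromatic.
For a fixed S, the K_7 on S has C(7, 2) = 21 edges. P[all 21 edges red] = (1/2)^21, and likewise for blue, so P[monochromatic] = 2·(1/2)^21 = 2^{1 − 21} = 1/1048576.
By linearity of expectation: E[X] = C(15, 7) · 2^{1 − 21} = 6435 · 1/1048576 = 6435/1048576.
Numerically: E[X] ≈ 0.0061.

E[X] = C(15,7)·2^(1−C(7,2)) = 6435/1048576 ≈ 0.0061.


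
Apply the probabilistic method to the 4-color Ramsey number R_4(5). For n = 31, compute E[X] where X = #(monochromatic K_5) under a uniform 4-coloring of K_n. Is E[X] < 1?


E[X] = C(31, 5) · 4^{1 − 10} = 169911 · 4^{−9} = 169911/262144.
As a reduced fraction: E[X] = 169911/262144 ≈ 0.648159.
Is E[X] < 1? YES.
Since E[X] < 1, there exists a 4-coloring of K_{31} with no monochromatic K_5; hence R_4(5) > 31.

E[X] = 169911/262144 ≈ 0.648159; E[X] < 1, so R_4(5) > 31.


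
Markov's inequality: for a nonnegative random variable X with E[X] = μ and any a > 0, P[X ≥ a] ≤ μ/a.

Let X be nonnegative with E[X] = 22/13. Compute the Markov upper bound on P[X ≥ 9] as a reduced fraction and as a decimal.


μ = E[X] = 22/13, a = 9.
Markov: P[X ≥ 9] ≤ μ/a = (22/13)/9 = 22/117.
Numerically: ≈ 0.18803.
(Since a = 9 > μ = 1.69231, the bound 22/117 is < 1 and informative.)

P[X ≥ 9] ≤ 22/117 ≈ 0.18803.


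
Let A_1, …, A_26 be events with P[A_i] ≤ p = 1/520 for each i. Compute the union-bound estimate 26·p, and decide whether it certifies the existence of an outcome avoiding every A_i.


Union bound: P[∪_{i=1}^{26} A_i] ≤ Σ_i P[A_i] ≤ 26·p = 26·(1/520) = 1/20.
Numerically: 1/20 ≈ 0.05000.
Is 1/20 < 1? YES.
Since P[∪ A_i] ≤ 1/20 < 1, the complement has P[∩ A_i^c] ≥ 1 − 1/20 = 19/20 > 0, so some outcome avoids every A_i.

26·p = 1/20 ≈ 0.05000; existence CERTIFIED by the union bound.


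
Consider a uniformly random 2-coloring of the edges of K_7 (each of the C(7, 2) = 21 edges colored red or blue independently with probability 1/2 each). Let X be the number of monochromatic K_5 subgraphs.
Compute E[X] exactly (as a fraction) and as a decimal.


Let X = Σ_S X_S over the C(7, 5) = 21 subsets S of size 5, where X_S = 1 if the K_5 on S is monochromatic.
For a fixed S, the K_5 on S has C(5, 2) = 10 edges. P[all 10 edges red] = (1/2)^10, and likewise for blue, so P[monochromatic] = 2·(1/2)^10 = 2^{1 − 10} = 1/512.
By linearity: E[X] = C(7, 5) · 2^{1 − 10} = 21 · 1/512 = 21/512.
Numerically: E[X] ≈ 0.041.

E[X] = C(7,5)·2^(1−C(5,2)) = 21/512 ≈ 0.041.
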